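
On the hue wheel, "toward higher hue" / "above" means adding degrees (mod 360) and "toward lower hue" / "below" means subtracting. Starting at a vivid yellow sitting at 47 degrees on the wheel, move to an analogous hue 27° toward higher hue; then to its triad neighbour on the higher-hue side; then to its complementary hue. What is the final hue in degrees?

+27° (analog 27° ↑): 47 + 27 = 74°
+120° (triadic ↑): 74 + 120 = 194°
+180° (complement): 194 + 180 = 374 → 374 − 360 = 14°

14°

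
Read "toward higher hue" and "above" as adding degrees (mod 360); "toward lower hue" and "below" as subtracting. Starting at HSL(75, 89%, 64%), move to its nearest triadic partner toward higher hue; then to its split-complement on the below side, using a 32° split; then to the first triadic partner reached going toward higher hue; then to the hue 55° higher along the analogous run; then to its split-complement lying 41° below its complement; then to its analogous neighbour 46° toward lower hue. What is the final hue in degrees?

251°

triadic ↑ +120°: 75 + 120 = 195°
split-comp 32° ↓ +148°: 195 + 148 = 343°
triadic ↑ +120°: 343 + 120 = 463 → 463 − 360 = 103°
analog 55° ↑ +55°: 103 + 55 = 158°
split-comp 41° ↓ +139°: 158 + 139 = 297°
analog 46° ↓ −46°: 297 − 46 = 251°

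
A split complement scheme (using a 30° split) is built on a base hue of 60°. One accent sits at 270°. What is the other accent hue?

Split-complementary hues sit 30° either side of the complement.
Complement of the base 60°: 60 + 180 = 240°
The given accent 270° is 30° one side of 240°; the other accent sits 30° the other side: 240 − 30 = 210°

210°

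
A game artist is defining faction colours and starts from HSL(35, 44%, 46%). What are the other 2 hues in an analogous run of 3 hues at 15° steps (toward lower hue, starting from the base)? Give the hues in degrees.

Analogous hues sit every 15° along the wheel.
35 − 15 = 20°
35 − 30 = 5°

20° and 5°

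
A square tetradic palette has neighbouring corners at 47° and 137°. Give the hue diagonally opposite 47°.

A square tetradic scheme places four hues 90° apart; opposite corners are 180° apart.
47 + 180 = 227°

227°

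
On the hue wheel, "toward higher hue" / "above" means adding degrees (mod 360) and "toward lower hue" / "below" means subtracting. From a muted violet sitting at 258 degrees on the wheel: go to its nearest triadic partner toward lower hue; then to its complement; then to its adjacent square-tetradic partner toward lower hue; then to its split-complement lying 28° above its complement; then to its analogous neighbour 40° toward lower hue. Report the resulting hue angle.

258 − 120 = 138°   (triadic ↓)
138 + 180 = 318°   (complement)
318 − 90 = 228°   (square ↓)
228 + 208 = 436 → 436 − 360 = 76°   (split-comp 28° ↑)
76 − 40 = 36°   (analog 40° ↓)

36°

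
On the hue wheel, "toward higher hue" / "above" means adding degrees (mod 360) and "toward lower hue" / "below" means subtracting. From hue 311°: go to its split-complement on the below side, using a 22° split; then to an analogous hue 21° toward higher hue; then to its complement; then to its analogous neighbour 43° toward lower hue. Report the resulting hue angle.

311 + 158 = 469 → 469 − 360 = 109°   (split-comp 22° ↓)
109 + 21 = 130°   (analog 21° ↑)
130 + 180 = 310°   (complement)
310 − 43 = 267°   (analog 43° ↓)

267°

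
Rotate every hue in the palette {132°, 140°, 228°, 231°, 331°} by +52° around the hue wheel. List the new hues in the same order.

132 + 52 = 184°
140 + 52 = 192°
228 + 52 = 280°
231 + 52 = 283°
331 + 52 = 383 → 383 − 360 = 23°

184°, 192°, 280°, 283°, 23°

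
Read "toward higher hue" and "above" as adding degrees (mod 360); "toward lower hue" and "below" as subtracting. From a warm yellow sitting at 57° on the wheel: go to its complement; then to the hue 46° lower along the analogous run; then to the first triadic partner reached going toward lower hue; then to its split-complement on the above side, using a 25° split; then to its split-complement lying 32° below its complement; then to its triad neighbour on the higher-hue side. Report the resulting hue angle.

complement +180°: 57 + 180 = 237°
analog 46° ↓ −46°: 237 − 46 = 191°
triadic ↓ −120°: 191 − 120 = 71°
split-comp 25° ↑ +205°: 71 + 205 = 276°
split-comp 32° ↓ +148°: 276 + 148 = 424 → 424 − 360 = 64°
triadic ↑ +120°: 64 + 120 = 184°

184°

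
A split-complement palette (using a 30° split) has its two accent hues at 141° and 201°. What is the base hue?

The accents sit 30° either side of the complement, so the complement is their short-arc midpoint on the wheel.
Short-arc midpoint of 141° and 201°: 171°.
Base is 180° from the complement: 171 − 180 = -9 → -9 + 360 = 351°

351°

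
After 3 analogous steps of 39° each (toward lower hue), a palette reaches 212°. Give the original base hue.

329°

3 steps of 39° (toward lower hue) give a net shift of −117°.
Start = end − shift: 212 + 117 = 329°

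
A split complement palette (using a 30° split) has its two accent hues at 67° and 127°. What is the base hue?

The accents sit 30° either side of the complement, so the complement is their short-arc midpoint on the wheel.
Short-arc midpoint of 67° and 127°: 97°.
Base is 180° from the complement: 97 − 180 = -83 → -83 + 360 = 277°

277°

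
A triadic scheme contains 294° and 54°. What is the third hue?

174°

A triad spaces three hues 120° apart.
The full set is {54°, 174°, 294°}.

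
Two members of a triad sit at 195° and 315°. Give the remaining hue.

75°

A triad spaces three hues 120° apart.
The full set is {75°, 195°, 315°}.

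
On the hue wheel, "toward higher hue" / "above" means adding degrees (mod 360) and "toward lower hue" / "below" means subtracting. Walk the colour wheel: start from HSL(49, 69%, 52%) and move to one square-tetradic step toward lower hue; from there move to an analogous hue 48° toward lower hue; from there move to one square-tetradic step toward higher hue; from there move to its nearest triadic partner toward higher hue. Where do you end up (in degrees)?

121°

−90° (square ↓): 49 − 90 = -41 → -41 + 360 = 319°
−48° (analog 48° ↓): 319 − 48 = 271°
+90° (square ↑): 271 + 90 = 361 → 361 − 360 = 1°
+120° (triadic ↑): 1 + 120 = 121°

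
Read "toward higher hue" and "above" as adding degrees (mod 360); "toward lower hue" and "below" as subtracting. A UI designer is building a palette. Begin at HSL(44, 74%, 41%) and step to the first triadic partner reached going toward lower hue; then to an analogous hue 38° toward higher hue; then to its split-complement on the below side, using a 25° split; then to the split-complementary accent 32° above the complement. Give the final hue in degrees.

329°

triadic ↓ −120°: 44 − 120 = -76 → -76 + 360 = 284°
analog 38° ↑ +38°: 284 + 38 = 322°
split-comp 25° ↓ +155°: 322 + 155 = 477 → 477 − 360 = 117°
split-comp 32° ↑ +212°: 117 + 212 = 329°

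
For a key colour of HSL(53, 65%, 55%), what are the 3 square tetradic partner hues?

143°, 233°, 323°

A square tetradic scheme places four hues every 90°.
53 + 90 = 143°
53 + 180 = 233°
53 + 270 = 323°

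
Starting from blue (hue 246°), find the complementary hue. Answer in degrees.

The complement sits 180° across the wheel.
246 + 180 = 426 → 426 − 360 = 66°

66°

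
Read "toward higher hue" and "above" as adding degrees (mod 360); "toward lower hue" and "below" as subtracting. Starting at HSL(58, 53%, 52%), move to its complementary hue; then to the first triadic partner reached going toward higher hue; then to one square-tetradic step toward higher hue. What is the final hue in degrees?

88°

complement +180°: 58 + 180 = 238°
triadic ↑ +120°: 238 + 120 = 358°
square ↑ +90°: 358 + 90 = 448 → 448 − 360 = 88°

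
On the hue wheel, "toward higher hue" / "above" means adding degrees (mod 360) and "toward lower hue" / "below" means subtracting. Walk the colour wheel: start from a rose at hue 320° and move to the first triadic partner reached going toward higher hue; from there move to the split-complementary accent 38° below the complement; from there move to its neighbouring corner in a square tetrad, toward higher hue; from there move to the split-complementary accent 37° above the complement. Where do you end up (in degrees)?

320 + 120 = 440 → 440 − 360 = 80°   (triadic ↑)
80 + 142 = 222°   (split-comp 38° ↓)
222 + 90 = 312°   (square ↑)
312 + 217 = 529 → 529 − 360 = 169°   (split-comp 37° ↑)

169°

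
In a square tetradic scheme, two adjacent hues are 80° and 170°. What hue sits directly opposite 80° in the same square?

260°

A square tetradic scheme places four hues 90° apart; opposite corners are 180° apart.
80 + 180 = 260°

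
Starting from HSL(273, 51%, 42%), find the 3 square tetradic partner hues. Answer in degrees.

A square tetradic scheme places four hues every 90°.
273 + 90 = 363 → 363 − 360 = 3°
273 + 180 = 453 → 453 − 360 = 93°
273 + 270 = 543 → 543 − 360 = 183°

3°, 93°, and 183°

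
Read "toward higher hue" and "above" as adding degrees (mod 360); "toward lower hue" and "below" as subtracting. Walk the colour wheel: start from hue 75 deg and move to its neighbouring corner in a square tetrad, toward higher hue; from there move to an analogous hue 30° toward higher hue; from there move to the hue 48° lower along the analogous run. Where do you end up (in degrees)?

+90° (square ↑): 75 + 90 = 165°
+30° (analog 30° ↑): 165 + 30 = 195°
−48° (analog 48° ↓): 195 − 48 = 147°

147°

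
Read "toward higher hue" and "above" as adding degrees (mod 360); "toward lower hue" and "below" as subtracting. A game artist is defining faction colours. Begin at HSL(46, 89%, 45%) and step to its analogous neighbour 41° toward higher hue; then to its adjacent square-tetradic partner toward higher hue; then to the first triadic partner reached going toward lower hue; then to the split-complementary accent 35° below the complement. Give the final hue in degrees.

+41° (analog 41° ↑): 46 + 41 = 87°
+90° (square ↑): 87 + 90 = 177°
−120° (triadic ↓): 177 − 120 = 57°
+145° (split-comp 35° ↓): 57 + 145 = 202°

202°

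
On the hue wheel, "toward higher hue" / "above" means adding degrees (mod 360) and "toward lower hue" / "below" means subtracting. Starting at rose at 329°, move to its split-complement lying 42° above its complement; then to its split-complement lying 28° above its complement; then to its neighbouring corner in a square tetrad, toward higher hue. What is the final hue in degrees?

split-comp 42° ↑ +222°: 329 + 222 = 551 → 551 − 360 = 191°
split-comp 28° ↑ +208°: 191 + 208 = 399 → 399 − 360 = 39°
square ↑ +90°: 39 + 90 = 129°

129°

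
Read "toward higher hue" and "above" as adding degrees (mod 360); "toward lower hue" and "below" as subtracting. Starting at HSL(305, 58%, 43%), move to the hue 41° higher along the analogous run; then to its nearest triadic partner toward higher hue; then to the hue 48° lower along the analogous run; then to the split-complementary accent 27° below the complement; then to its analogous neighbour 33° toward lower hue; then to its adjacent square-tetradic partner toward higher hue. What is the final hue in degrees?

analog 41° ↑ +41°: 305 + 41 = 346°
triadic ↑ +120°: 346 + 120 = 466 → 466 − 360 = 106°
analog 48° ↓ −48°: 106 − 48 = 58°
split-comp 27° ↓ +153°: 58 + 153 = 211°
analog 33° ↓ −33°: 211 − 33 = 178°
square ↑ +90°: 178 + 90 = 268°

268°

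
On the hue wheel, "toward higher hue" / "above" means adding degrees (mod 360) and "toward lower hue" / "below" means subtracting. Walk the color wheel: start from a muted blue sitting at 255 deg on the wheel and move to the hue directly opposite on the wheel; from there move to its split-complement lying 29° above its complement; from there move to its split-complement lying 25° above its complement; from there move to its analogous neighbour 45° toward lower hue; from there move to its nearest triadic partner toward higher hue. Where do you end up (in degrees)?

204°

+180° (complement): 255 + 180 = 435 → 435 − 360 = 75°
+209° (split-comp 29° ↑): 75 + 209 = 284°
+205° (split-comp 25° ↑): 284 + 205 = 489 → 489 − 360 = 129°
−45° (analog 45° ↓): 129 − 45 = 84°
+120° (triadic ↑): 84 + 120 = 204°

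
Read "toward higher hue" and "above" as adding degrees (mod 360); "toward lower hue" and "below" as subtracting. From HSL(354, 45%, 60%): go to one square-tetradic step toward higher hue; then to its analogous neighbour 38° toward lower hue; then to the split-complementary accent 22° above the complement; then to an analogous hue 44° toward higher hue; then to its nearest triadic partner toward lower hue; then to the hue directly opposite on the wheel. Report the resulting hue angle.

354 + 90 = 444 → 444 − 360 = 84°   (square ↑)
84 − 38 = 46°   (analog 38° ↓)
46 + 202 = 248°   (split-comp 22° ↑)
248 + 44 = 292°   (analog 44° ↑)
292 − 120 = 172°   (triadic ↓)
172 + 180 = 352°   (complement)

352°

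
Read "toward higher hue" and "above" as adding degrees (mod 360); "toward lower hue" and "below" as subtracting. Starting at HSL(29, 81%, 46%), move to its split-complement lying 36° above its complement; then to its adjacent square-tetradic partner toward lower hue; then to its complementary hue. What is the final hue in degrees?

335°

+216° (split-comp 36° ↑): 29 + 216 = 245°
−90° (square ↓): 245 − 90 = 155°
+180° (complement): 155 + 180 = 335°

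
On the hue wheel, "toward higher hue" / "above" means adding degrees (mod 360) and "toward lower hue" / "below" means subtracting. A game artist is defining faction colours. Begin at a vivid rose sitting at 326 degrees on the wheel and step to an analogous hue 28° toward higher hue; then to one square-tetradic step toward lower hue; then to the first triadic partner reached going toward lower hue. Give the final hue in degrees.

144°

+28° (analog 28° ↑): 326 + 28 = 354°
−90° (square ↓): 354 − 90 = 264°
−120° (triadic ↓): 264 − 120 = 144°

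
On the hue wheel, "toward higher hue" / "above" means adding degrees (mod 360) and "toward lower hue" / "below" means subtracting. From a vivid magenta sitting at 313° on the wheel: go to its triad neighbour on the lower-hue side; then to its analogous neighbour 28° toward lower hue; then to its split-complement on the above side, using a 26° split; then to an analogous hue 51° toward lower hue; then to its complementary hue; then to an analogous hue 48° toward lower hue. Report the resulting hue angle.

92°

313 − 120 = 193°   (triadic ↓)
193 − 28 = 165°   (analog 28° ↓)
165 + 206 = 371 → 371 − 360 = 11°   (split-comp 26° ↑)
11 − 51 = -40 → -40 + 360 = 320°   (analog 51° ↓)
320 + 180 = 500 → 500 − 360 = 140°   (complement)
140 − 48 = 92°   (analog 48° ↓)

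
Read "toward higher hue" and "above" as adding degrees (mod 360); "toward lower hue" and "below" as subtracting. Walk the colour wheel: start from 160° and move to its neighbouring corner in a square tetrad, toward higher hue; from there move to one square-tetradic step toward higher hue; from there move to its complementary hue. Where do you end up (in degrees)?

square ↑ +90°: 160 + 90 = 250°
square ↑ +90°: 250 + 90 = 340°
complement +180°: 340 + 180 = 520 → 520 − 360 = 160°

160°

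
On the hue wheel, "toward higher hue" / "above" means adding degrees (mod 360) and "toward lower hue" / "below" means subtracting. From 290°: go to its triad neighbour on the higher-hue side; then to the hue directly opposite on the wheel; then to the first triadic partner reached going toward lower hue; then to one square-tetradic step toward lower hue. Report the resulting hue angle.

triadic ↑ +120°: 290 + 120 = 410 → 410 − 360 = 50°
complement +180°: 50 + 180 = 230°
triadic ↓ −120°: 230 − 120 = 110°
square ↓ −90°: 110 − 90 = 20°

20°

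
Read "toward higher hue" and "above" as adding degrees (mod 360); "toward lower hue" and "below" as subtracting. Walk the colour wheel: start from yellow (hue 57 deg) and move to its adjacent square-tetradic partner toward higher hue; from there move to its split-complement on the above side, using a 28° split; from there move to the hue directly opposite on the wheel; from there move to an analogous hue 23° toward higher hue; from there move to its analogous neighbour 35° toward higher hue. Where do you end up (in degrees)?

square ↑ +90°: 57 + 90 = 147°
split-comp 28° ↑ +208°: 147 + 208 = 355°
complement +180°: 355 + 180 = 535 → 535 − 360 = 175°
analog 23° ↑ +23°: 175 + 23 = 198°
analog 35° ↑ +35°: 198 + 35 = 233°

233°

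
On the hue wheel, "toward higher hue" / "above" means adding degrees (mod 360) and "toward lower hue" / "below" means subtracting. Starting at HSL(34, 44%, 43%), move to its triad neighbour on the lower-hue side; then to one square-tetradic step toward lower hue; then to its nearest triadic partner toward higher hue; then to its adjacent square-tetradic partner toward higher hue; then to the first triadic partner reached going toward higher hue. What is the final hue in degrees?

34 − 120 = -86 → -86 + 360 = 274°   (triadic ↓)
274 − 90 = 184°   (square ↓)
184 + 120 = 304°   (triadic ↑)
304 + 90 = 394 → 394 − 360 = 34°   (square ↑)
34 + 120 = 154°   (triadic ↑)

154°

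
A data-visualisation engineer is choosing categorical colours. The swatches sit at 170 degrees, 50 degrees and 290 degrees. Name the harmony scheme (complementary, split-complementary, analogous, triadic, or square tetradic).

triadic

Sort the hues: 50°, 170°, 290°.
Successive gaps around the wheel: 120°, 120°, 120°.
Three hues equally spaced 120° apart form a triad.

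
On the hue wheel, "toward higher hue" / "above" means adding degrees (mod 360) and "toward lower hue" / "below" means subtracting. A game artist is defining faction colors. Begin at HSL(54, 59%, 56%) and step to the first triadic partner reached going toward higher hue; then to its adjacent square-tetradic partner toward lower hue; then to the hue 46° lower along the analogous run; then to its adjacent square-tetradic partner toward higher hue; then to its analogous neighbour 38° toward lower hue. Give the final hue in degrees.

+120° (triadic ↑): 54 + 120 = 174°
−90° (square ↓): 174 − 90 = 84°
−46° (analog 46° ↓): 84 − 46 = 38°
+90° (square ↑): 38 + 90 = 128°
−38° (analog 38° ↓): 128 − 38 = 90°

90°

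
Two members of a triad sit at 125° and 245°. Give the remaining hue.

5°

A triad spaces three hues 120° apart.
The full set is {5°, 125°, 245°}.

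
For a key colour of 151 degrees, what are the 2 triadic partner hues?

A triad places three hues 120° apart.
151 + 120 = 271°
151 + 240 = 391 → 391 − 360 = 31°

271° and 31°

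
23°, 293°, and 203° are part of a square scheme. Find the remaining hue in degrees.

A square tetradic scheme places four hues every 90°.
The full set through 23° is {23°, 113°, 203°, 293°}.
Given {23°, 203°, 293°}, the missing hue is 113°.

113°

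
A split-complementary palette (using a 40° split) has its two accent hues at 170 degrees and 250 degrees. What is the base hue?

The accents sit 40° either side of the complement, so the complement is their short-arc midpoint on the wheel.
Short-arc midpoint of 170° and 250°: 210°.
Base is 180° from the complement: 210 − 180 = 30°

30°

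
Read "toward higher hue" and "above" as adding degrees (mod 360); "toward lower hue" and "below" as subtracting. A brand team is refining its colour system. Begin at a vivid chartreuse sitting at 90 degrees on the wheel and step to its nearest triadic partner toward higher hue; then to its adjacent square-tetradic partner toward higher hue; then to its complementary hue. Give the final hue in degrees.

120°

90 + 120 = 210°   (triadic ↑)
210 + 90 = 300°   (square ↑)
300 + 180 = 480 → 480 − 360 = 120°   (complement)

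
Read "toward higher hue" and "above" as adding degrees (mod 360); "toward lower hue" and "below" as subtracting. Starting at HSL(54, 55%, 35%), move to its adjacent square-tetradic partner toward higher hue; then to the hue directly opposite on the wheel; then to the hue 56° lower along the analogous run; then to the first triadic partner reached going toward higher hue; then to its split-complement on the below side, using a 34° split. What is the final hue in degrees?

square ↑ +90°: 54 + 90 = 144°
complement +180°: 144 + 180 = 324°
analog 56° ↓ −56°: 324 − 56 = 268°
triadic ↑ +120°: 268 + 120 = 388 → 388 − 360 = 28°
split-comp 34° ↓ +146°: 28 + 146 = 174°

174°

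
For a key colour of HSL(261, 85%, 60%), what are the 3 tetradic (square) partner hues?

A square tetradic scheme places four hues every 90°.
261 + 90 = 351°
261 + 180 = 441 → 441 − 360 = 81°
261 + 270 = 531 → 531 − 360 = 171°

351°, 81°, 171°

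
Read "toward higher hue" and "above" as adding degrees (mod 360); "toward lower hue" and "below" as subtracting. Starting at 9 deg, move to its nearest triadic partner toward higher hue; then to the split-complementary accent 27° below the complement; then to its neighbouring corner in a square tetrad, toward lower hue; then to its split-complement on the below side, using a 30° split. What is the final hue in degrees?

9 + 120 = 129°   (triadic ↑)
129 + 153 = 282°   (split-comp 27° ↓)
282 − 90 = 192°   (square ↓)
192 + 150 = 342°   (split-comp 30° ↓)

342°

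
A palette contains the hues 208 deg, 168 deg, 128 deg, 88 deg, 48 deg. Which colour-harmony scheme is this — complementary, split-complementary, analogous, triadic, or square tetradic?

analogous

Sort the hues: 48°, 88°, 128°, 168°, 208°.
Successive gaps around the wheel: 40°, 40°, 40°, 40°, 200°.
A run of hues at equal small steps (40°) with one large closing gap is an analogous group.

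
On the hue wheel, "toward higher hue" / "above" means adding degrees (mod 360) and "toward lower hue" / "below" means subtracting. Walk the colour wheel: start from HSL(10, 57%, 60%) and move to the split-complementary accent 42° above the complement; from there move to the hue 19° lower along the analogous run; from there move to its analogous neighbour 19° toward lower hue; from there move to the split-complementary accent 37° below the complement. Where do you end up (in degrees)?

337°

split-comp 42° ↑ +222°: 10 + 222 = 232°
analog 19° ↓ −19°: 232 − 19 = 213°
analog 19° ↓ −19°: 213 − 19 = 194°
split-comp 37° ↓ +143°: 194 + 143 = 337°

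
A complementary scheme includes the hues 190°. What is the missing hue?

The complement sits 180° across the wheel.
The full set through 190° is {10°, 190°}.
Given {190°}, the missing hue is 10°.

10°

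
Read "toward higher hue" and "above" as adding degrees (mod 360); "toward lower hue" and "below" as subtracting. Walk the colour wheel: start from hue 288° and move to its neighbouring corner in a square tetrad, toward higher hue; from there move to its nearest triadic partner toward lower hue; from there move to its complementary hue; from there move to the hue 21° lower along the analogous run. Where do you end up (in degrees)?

+90° (square ↑): 288 + 90 = 378 → 378 − 360 = 18°
−120° (triadic ↓): 18 − 120 = -102 → -102 + 360 = 258°
+180° (complement): 258 + 180 = 438 → 438 − 360 = 78°
−21° (analog 21° ↓): 78 − 21 = 57°

57°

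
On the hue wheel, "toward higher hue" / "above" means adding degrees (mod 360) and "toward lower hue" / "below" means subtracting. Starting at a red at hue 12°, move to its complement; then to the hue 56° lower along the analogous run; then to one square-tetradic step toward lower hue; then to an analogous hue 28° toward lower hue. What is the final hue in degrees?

+180° (complement): 12 + 180 = 192°
−56° (analog 56° ↓): 192 − 56 = 136°
−90° (square ↓): 136 − 90 = 46°
−28° (analog 28° ↓): 46 − 28 = 18°

18°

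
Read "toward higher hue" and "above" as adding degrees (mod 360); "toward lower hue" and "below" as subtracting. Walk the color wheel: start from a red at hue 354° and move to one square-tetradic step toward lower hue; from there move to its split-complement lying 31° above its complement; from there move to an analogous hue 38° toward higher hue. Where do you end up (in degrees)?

354 − 90 = 264°   (square ↓)
264 + 211 = 475 → 475 − 360 = 115°   (split-comp 31° ↑)
115 + 38 = 153°   (analog 38° ↑)

153°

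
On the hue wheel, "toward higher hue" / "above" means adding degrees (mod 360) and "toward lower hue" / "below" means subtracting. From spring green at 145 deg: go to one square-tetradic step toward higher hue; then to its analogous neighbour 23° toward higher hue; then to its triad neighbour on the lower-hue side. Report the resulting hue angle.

square ↑ +90°: 145 + 90 = 235°
analog 23° ↑ +23°: 235 + 23 = 258°
triadic ↓ −120°: 258 − 120 = 138°

138°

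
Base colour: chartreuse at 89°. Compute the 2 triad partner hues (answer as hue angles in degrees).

209° and 329°

A triad places three hues 120° apart.
89 + 120 = 209°
89 + 240 = 329°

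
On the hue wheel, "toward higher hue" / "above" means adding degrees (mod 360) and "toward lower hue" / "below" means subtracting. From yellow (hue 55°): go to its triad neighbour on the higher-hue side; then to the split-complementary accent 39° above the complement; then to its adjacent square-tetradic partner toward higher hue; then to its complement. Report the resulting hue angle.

304°

+120° (triadic ↑): 55 + 120 = 175°
+219° (split-comp 39° ↑): 175 + 219 = 394 → 394 − 360 = 34°
+90° (square ↑): 34 + 90 = 124°
+180° (complement): 124 + 180 = 304°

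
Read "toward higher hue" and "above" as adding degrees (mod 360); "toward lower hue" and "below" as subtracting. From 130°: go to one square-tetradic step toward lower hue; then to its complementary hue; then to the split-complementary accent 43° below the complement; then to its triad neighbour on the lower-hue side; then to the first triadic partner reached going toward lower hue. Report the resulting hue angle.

square ↓ −90°: 130 − 90 = 40°
complement +180°: 40 + 180 = 220°
split-comp 43° ↓ +137°: 220 + 137 = 357°
triadic ↓ −120°: 357 − 120 = 237°
triadic ↓ −120°: 237 − 120 = 117°

117°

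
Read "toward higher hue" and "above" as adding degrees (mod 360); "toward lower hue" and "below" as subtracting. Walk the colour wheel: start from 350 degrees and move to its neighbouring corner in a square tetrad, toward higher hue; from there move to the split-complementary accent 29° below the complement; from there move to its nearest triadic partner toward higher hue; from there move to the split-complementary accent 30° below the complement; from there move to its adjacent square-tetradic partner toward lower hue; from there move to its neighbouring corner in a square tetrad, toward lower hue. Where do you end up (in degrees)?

350 + 90 = 440 → 440 − 360 = 80°   (square ↑)
80 + 151 = 231°   (split-comp 29° ↓)
231 + 120 = 351°   (triadic ↑)
351 + 150 = 501 → 501 − 360 = 141°   (split-comp 30° ↓)
141 − 90 = 51°   (square ↓)
51 − 90 = -39 → -39 + 360 = 321°   (square ↓)

321°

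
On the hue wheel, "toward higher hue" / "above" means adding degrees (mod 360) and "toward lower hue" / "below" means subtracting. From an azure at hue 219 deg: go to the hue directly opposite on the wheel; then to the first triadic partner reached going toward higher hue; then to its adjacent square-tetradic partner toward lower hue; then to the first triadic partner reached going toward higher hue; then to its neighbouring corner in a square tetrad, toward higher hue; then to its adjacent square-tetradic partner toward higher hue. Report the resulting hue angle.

9°

complement +180°: 219 + 180 = 399 → 399 − 360 = 39°
triadic ↑ +120°: 39 + 120 = 159°
square ↓ −90°: 159 − 90 = 69°
triadic ↑ +120°: 69 + 120 = 189°
square ↑ +90°: 189 + 90 = 279°
square ↑ +90°: 279 + 90 = 369 → 369 − 360 = 9°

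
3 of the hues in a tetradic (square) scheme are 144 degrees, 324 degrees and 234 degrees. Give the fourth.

A square tetradic scheme places four hues every 90°.
The full set through 144° is {54°, 144°, 234°, 324°}.
Given {144°, 234°, 324°}, the missing hue is 54°.

54°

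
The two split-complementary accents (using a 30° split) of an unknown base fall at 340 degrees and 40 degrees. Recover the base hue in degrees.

The accents sit 30° either side of the complement, so the complement is their short-arc midpoint on the wheel.
Short-arc midpoint of 340° and 40°: 10°.
Base is 180° from the complement: 10 − 180 = -170 → -170 + 360 = 190°

190°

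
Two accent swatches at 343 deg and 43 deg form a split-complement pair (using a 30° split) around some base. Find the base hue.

The accents sit 30° either side of the complement, so the complement is their short-arc midpoint on the wheel.
Short-arc midpoint of 343° and 43°: 13°.
Base is 180° from the complement: 13 − 180 = -167 → -167 + 360 = 193°

193°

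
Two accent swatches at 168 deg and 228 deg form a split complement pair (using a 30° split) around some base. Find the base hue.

The accents sit 30° either side of the complement, so the complement is their short-arc midpoint on the wheel.
Short-arc midpoint of 168° and 228°: 198°.
Base is 180° from the complement: 198 − 180 = 18°

18°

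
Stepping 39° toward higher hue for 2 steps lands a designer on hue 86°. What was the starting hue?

8°

2 steps of 39° (toward higher hue) give a net shift of +78°.
Start = end − shift: 86 − 78 = 8°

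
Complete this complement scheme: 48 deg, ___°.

The complement sits 180° across the wheel.
The full set through 48° is {48°, 228°}.
Given {48°}, the missing hue is 228°.

228°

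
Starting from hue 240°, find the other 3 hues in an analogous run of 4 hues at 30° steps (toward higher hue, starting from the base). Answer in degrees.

Analogous hues sit every 30° along the wheel.
240 + 30 = 270°
240 + 60 = 300°
240 + 90 = 330°

270°, 300°, and 330°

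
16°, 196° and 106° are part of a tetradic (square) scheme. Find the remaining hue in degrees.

A square tetradic scheme places four hues every 90°.
The full set through 16° is {16°, 106°, 196°, 286°}.
Given {16°, 106°, 196°}, the missing hue is 286°.

286°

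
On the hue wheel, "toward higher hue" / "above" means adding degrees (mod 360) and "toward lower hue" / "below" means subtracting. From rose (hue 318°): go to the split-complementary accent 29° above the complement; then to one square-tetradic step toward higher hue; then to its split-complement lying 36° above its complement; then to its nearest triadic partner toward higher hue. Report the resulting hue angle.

split-comp 29° ↑ +209°: 318 + 209 = 527 → 527 − 360 = 167°
square ↑ +90°: 167 + 90 = 257°
split-comp 36° ↑ +216°: 257 + 216 = 473 → 473 − 360 = 113°
triadic ↑ +120°: 113 + 120 = 233°

233°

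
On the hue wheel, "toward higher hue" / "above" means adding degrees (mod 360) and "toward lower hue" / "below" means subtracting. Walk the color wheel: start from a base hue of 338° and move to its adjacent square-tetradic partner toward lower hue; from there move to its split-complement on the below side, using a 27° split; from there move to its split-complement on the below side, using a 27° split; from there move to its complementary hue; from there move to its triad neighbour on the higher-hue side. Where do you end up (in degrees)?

square ↓ −90°: 338 − 90 = 248°
split-comp 27° ↓ +153°: 248 + 153 = 401 → 401 − 360 = 41°
split-comp 27° ↓ +153°: 41 + 153 = 194°
complement +180°: 194 + 180 = 374 → 374 − 360 = 14°
triadic ↑ +120°: 14 + 120 = 134°

134°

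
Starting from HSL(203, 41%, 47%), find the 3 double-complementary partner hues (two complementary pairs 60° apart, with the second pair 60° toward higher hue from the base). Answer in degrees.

A rectangular tetradic uses two complementary pairs 60° apart: offsets 0°, 60°, 180°, 240°.
203 + 60 = 263°
203 + 180 = 383 → 383 − 360 = 23°
203 + 240 = 443 → 443 − 360 = 83°

263°, 23°, 83°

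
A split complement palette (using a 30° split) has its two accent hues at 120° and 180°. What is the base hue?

The accents sit 30° either side of the complement, so the complement is their short-arc midpoint on the wheel.
Short-arc midpoint of 120° and 180°: 150°.
Base is 180° from the complement: 150 − 180 = -30 → -30 + 360 = 330°

330°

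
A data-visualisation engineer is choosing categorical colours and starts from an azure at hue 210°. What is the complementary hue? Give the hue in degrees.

30°

The complement sits 180° across the wheel.
210 + 180 = 390 → 390 − 360 = 30°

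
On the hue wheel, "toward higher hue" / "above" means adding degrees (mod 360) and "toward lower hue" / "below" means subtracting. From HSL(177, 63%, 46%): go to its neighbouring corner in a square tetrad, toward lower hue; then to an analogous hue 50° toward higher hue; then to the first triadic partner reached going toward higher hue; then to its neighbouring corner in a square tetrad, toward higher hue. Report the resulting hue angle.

square ↓ −90°: 177 − 90 = 87°
analog 50° ↑ +50°: 87 + 50 = 137°
triadic ↑ +120°: 137 + 120 = 257°
square ↑ +90°: 257 + 90 = 347°

347°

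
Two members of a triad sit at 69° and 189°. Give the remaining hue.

A triad spaces three hues 120° apart.
The full set is {69°, 189°, 309°}.

309°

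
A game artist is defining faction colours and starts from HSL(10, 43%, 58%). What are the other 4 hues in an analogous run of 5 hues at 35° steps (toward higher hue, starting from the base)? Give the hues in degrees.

45°, 80°, 115° and 150°

Analogous hues sit every 35° along the wheel.
10 + 35 = 45°
10 + 70 = 80°
10 + 105 = 115°
10 + 140 = 150°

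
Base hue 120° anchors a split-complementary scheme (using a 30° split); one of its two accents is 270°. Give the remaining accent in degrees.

Split-complementary hues sit 30° either side of the complement.
Complement of the base 120°: 120 + 180 = 300°
The given accent 270° is 30° one side of 300°; the other accent sits 30° the other side: 300 + 30 = 330°

330°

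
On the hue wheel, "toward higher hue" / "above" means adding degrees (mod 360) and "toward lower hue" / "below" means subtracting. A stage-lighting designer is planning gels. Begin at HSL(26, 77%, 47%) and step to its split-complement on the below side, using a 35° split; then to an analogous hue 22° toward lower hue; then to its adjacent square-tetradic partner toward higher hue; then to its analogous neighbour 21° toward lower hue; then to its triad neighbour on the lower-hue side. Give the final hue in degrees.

98°

26 + 145 = 171°   (split-comp 35° ↓)
171 − 22 = 149°   (analog 22° ↓)
149 + 90 = 239°   (square ↑)
239 − 21 = 218°   (analog 21° ↓)
218 − 120 = 98°   (triadic ↓)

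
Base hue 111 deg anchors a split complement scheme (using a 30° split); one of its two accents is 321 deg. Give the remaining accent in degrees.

261°

Split-complementary hues sit 30° either side of the complement.
Complement of the base 111°: 111 + 180 = 291°
The given accent 321° is 30° one side of 291°; the other accent sits 30° the other side: 291 − 30 = 261°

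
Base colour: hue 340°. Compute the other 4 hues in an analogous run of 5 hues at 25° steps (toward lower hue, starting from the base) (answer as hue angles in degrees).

315°, 290°, 265°, and 240°

Analogous hues sit every 25° along the wheel.
340 − 25 = 315°
340 − 50 = 290°
340 − 75 = 265°
340 − 100 = 240°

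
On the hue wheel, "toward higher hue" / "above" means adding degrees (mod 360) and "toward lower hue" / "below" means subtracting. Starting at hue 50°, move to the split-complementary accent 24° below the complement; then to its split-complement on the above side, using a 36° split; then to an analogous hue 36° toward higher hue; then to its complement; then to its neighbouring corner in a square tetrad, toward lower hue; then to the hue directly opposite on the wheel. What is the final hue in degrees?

split-comp 24° ↓ +156°: 50 + 156 = 206°
split-comp 36° ↑ +216°: 206 + 216 = 422 → 422 − 360 = 62°
analog 36° ↑ +36°: 62 + 36 = 98°
complement +180°: 98 + 180 = 278°
square ↓ −90°: 278 − 90 = 188°
complement +180°: 188 + 180 = 368 → 368 − 360 = 8°

8°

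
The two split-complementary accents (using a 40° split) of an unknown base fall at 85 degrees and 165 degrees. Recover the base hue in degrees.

The accents sit 40° either side of the complement, so the complement is their short-arc midpoint on the wheel.
Short-arc midpoint of 85° and 165°: 125°.
Base is 180° from the complement: 125 − 180 = -55 → -55 + 360 = 305°

305°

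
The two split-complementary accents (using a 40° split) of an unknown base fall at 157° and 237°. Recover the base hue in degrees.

17°

The accents sit 40° either side of the complement, so the complement is their short-arc midpoint on the wheel.
Short-arc midpoint of 157° and 237°: 197°.
Base is 180° from the complement: 197 − 180 = 17°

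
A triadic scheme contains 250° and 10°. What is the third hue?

130°

A triad spaces three hues 120° apart.
The full set is {10°, 130°, 250°}.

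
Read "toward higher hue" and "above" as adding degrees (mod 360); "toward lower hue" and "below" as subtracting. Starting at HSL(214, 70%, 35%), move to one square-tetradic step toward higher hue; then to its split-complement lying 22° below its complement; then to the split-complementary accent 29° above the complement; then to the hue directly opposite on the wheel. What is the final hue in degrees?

131°

+90° (square ↑): 214 + 90 = 304°
+158° (split-comp 22° ↓): 304 + 158 = 462 → 462 − 360 = 102°
+209° (split-comp 29° ↑): 102 + 209 = 311°
+180° (complement): 311 + 180 = 491 → 491 − 360 = 131°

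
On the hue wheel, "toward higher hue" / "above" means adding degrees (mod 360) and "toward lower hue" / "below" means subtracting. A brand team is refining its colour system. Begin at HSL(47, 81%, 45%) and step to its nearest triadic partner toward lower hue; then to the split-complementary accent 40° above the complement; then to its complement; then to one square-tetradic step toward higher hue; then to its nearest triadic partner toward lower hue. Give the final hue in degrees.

297°

−120° (triadic ↓): 47 − 120 = -73 → -73 + 360 = 287°
+220° (split-comp 40° ↑): 287 + 220 = 507 → 507 − 360 = 147°
+180° (complement): 147 + 180 = 327°
+90° (square ↑): 327 + 90 = 417 → 417 − 360 = 57°
−120° (triadic ↓): 57 − 120 = -63 → -63 + 360 = 297°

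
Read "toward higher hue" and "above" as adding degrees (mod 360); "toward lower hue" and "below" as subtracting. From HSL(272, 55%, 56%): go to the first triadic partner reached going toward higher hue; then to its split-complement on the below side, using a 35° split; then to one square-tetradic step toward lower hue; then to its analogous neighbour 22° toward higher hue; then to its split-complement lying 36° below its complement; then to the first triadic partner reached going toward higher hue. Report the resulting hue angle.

triadic ↑ +120°: 272 + 120 = 392 → 392 − 360 = 32°
split-comp 35° ↓ +145°: 32 + 145 = 177°
square ↓ −90°: 177 − 90 = 87°
analog 22° ↑ +22°: 87 + 22 = 109°
split-comp 36° ↓ +144°: 109 + 144 = 253°
triadic ↑ +120°: 253 + 120 = 373 → 373 − 360 = 13°

13°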